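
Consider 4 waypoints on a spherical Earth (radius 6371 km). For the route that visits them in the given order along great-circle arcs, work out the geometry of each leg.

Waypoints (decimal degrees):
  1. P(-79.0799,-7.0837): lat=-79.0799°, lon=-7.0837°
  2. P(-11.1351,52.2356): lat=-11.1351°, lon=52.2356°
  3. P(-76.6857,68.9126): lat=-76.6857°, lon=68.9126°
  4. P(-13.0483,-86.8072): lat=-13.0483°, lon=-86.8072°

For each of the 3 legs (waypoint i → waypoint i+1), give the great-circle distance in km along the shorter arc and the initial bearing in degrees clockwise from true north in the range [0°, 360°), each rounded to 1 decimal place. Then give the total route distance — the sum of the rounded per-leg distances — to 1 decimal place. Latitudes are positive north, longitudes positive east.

Leg 1: dist=8169.8 km, bearing=61.7°
Leg 2: dist=7355.3 km, bearing=175.9°
Leg 3: dist=9910.7 km, bearing=203.6°
Total: 25435.8 km

Leg 1: φ1=-1.3802046, φ2=-0.1943442, Δφ=1.1858605, Δλ=1.0353171 rad; a=sin²(Δφ/2)+cosφ1·cosφ2·sin²(Δλ/2)=0.3577656564; c=2·atan2(√a, √(1-a))=1.282344154; dist=6371·c=8169.815 ≈ 8169.8 km; running total=8169.8 km
Leg 1 bearing: y=sinΔλ·cosφ2=0.84383385, x=cosφ1·sinφ2-sinφ1·cosφ2·cosΔλ=0.45499671; θ=atan2(y, x)=61.6664° ≈ 61.7°
Leg 2: φ1=-0.1943442, φ2=-1.3384180, Δφ=-1.1440738, Δλ=0.2910686 rad; a=sin²(Δφ/2)+cosφ1·cosφ2·sin²(Δλ/2)=0.2978074023; c=2·atan2(√a, √(1-a))=1.154489816; dist=6371·c=7355.255 ≈ 7355.3 km; running total=15525.1 km
Leg 2 bearing: y=sinΔλ·cosφ2=0.06608845, x=cosφ1·sinφ2-sinφ1·cosφ2·cosΔλ=-0.91219786; θ=atan2(y, x)=175.8562° ≈ 175.9°
Leg 3: φ1=-1.3384180, φ2=-0.2277358, Δφ=1.1106822, Δλ=-2.7178232 rad; a=sin²(Δφ/2)+cosφ1·cosφ2·sin²(Δλ/2)=0.4923990439; c=2·atan2(√a, √(1-a))=1.555593829; dist=6371·c=9910.688 ≈ 9910.7 km; running total=25435.8 km
Leg 3 bearing: y=sinΔλ·cosφ2=-0.40058224, x=cosφ1·sinφ2-sinφ1·cosφ2·cosΔλ=-0.91613469; θ=atan2(y, x)=-156.3825° <0 so +360° → 203.6175° ≈ 203.6°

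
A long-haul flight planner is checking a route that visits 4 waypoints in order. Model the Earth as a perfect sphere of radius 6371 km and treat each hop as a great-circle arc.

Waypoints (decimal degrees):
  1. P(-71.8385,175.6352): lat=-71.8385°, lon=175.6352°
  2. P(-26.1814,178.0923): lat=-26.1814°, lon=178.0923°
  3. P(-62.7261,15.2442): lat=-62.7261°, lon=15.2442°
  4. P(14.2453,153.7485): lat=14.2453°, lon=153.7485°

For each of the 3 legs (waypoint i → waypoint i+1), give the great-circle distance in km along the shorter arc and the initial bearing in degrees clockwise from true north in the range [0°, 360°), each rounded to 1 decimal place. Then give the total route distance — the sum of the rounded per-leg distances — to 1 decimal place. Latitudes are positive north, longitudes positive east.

Leg 1: φ1=-1.2538184, φ2=-0.4569516, Δφ=0.7968667, Δλ=0.0428845 rad; a=sin²(Δφ/2)+cosφ1·cosφ2·sin²(Δλ/2)=0.1506531048; c=2·atan2(√a, √(1-a))=0.797226254; dist=6371·c=5079.128 ≈ 5079.1 km; running total=5079.1 km
Leg 1 bearing: y=sinΔλ·cosφ2=0.03847281, x=cosφ1·sinφ2-sinφ1·cosφ2·cosΔλ=0.71438563; θ=atan2(y, x)=3.0827° ≈ 3.1°
Leg 2: φ1=-0.4569516, φ2=-1.0947770, Δφ=-0.6378253, Δλ=-2.8422355 rad; a=sin²(Δφ/2)+cosφ1·cosφ2·sin²(Δλ/2)=0.5003888278; c=2·atan2(√a, √(1-a))=1.571573982; dist=6371·c=10012.498 ≈ 10012.5 km; running total=15091.6 km
Leg 2 bearing: y=sinΔλ·cosφ2=-0.13513911, x=cosφ1·sinφ2-sinφ1·cosφ2·cosΔλ=-0.99082633; θ=atan2(y, x)=-172.2333° <0 so +360° → 187.7667° ≈ 187.8°
Leg 3: φ1=-1.0947770, φ2=0.2486274, Δφ=1.3434044, Δλ=2.4173561 rad; a=sin²(Δφ/2)+cosφ1·cosφ2·sin²(Δλ/2)=0.7756953529; c=2·atan2(√a, √(1-a))=2.154826667; dist=6371·c=13728.401 ≈ 13728.4 km; running total=28820.0 km
Leg 3 bearing: y=sinΔλ·cosφ2=0.64219073, x=cosφ1·sinφ2-sinφ1·cosφ2·cosΔλ=-0.53250292; θ=atan2(y, x)=129.6654° ≈ 129.7°

Leg 1: dist=5079.1 km, bearing=3.1°
Leg 2: dist=10012.5 km, bearing=187.8°
Leg 3: dist=13728.4 km, bearing=129.7°
Total: 28820.0 km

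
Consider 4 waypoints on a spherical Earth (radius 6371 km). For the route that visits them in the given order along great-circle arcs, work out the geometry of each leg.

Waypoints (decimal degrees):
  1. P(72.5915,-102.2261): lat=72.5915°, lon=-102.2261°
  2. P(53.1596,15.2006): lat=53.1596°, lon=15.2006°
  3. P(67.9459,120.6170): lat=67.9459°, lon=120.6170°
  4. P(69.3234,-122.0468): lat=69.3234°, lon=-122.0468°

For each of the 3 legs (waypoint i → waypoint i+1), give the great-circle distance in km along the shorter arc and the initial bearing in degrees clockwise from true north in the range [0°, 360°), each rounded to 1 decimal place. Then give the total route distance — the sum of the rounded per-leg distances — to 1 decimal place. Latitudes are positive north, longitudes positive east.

Leg 1: dist=5234.6 km, bearing=46.6°
Leg 2: dist=5227.0 km, bearing=29.7°
Leg 3: dist=4032.9 km, bearing=32.0°
Total: 14494.5 km

Leg 1: φ1=1.2669607, φ2=0.9278100, Δφ=-0.3391506, Δλ=2.0494825 rad; a=sin²(Δφ/2)+cosφ1·cosφ2·sin²(Δλ/2)=0.1594881350; c=2·atan2(√a, √(1-a))=0.821636560; dist=6371·c=5234.647 ≈ 5234.6 km; running total=5234.6 km
Leg 1 bearing: y=sinΔλ·cosφ2=0.53219486, x=cosφ1·sinφ2-sinφ1·cosφ2·cosΔλ=0.50296651; θ=atan2(y, x)=46.6173° ≈ 46.6°
Leg 2: φ1=0.9278100, φ2=1.1858797, Δφ=0.2580696, Δλ=1.8398633 rad; a=sin²(Δφ/2)+cosφ1·cosφ2·sin²(Δλ/2)=0.1590489882; c=2·atan2(√a, √(1-a))=0.820436464; dist=6371·c=5227.001 ≈ 5227.0 km; running total=10461.6 km
Leg 2 bearing: y=sinΔλ·cosφ2=0.36197181, x=cosφ1·sinφ2-sinφ1·cosφ2·cosΔλ=0.63559896; θ=atan2(y, x)=29.6614° ≈ 29.7°
Leg 3: φ1=1.1858797, φ2=1.2099216, Δφ=0.0240419, Δλ=-4.2352823 rad; a=sin²(Δφ/2)+cosφ1·cosφ2·sin²(Δλ/2)=0.0968755455; c=2·atan2(√a, √(1-a))=0.633012731; dist=6371·c=4032.924 ≈ 4032.9 km; running total=14494.5 km
Leg 3 bearing: y=sinΔλ·cosφ2=0.31366194, x=cosφ1·sinφ2-sinφ1·cosφ2·cosΔλ=0.50157640; θ=atan2(y, x)=32.0199° ≈ 32.0°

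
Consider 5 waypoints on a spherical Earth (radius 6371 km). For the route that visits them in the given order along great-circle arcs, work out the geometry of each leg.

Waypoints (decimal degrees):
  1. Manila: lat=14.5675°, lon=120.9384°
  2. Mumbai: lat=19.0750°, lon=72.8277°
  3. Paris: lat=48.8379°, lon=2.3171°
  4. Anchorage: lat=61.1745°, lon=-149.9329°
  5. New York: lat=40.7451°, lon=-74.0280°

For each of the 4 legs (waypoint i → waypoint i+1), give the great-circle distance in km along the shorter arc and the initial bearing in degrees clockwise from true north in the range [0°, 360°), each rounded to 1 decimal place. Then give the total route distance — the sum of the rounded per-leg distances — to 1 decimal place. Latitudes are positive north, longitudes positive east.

Leg 1: dist=5130.1 km, bearing=282.6°
Leg 2: dist=7008.3 km, bearing=315.9°
Leg 3: dist=7533.0 km, bearing=346.0°
Leg 4: dist=5408.6 km, bearing=78.2°
Total: 25080.0 km

Leg 1: φ1=0.2542508, φ2=0.3329216, Δφ=0.0786707, Δλ=-0.8396901 rad; a=sin²(Δφ/2)+cosφ1·cosφ2·sin²(Δλ/2)=0.1535282909; c=2·atan2(√a, √(1-a))=0.805232784; dist=6371·c=5130.138 ≈ 5130.1 km; running total=5130.1 km
Leg 1 bearing: y=sinΔλ·cosφ2=-0.70356045, x=cosφ1·sinφ2-sinφ1·cosφ2·cosΔλ=0.15758210; θ=atan2(y, x)=-77.3754° <0 so +360° → 282.6246° ≈ 282.6°
Leg 2: φ1=0.3329216, φ2=0.8523822, Δφ=0.5194606, Δλ=-1.2306421 rad; a=sin²(Δφ/2)+cosφ1·cosφ2·sin²(Δλ/2)=0.2732138817; c=2·atan2(√a, √(1-a))=1.100026800; dist=6371·c=7008.271 ≈ 7008.3 km; running total=12138.4 km
Leg 2 bearing: y=sinΔλ·cosφ2=-0.62047936, x=cosφ1·sinφ2-sinφ1·cosφ2·cosΔλ=0.63974807; θ=atan2(y, x)=-44.1240° <0 so +360° → 315.8760° ≈ 315.9°
Leg 3: φ1=0.8523822, φ2=1.0676964, Δφ=0.2153143, Δλ=-2.6572638 rad; a=sin²(Δφ/2)+cosφ1·cosφ2·sin²(Δλ/2)=0.3106390698; c=2·atan2(√a, √(1-a))=1.182381432; dist=6371·c=7532.952 ≈ 7533.0 km; running total=19671.4 km
Leg 3 bearing: y=sinΔλ·cosφ2=-0.22449308, x=cosφ1·sinφ2-sinφ1·cosφ2·cosΔλ=0.89787115; θ=atan2(y, x)=-14.0378° <0 so +360° → 345.9622° ≈ 346.0°
Leg 4: φ1=1.0676964, φ2=0.7111361, Δφ=-0.3565603, Δλ=1.3247904 rad; a=sin²(Δφ/2)+cosφ1·cosφ2·sin²(Δλ/2)=0.1696105762; c=2·atan2(√a, √(1-a))=0.848940379; dist=6371·c=5408.599 ≈ 5408.6 km; running total=25080.0 km
Leg 4 bearing: y=sinΔλ·cosφ2=0.73481100, x=cosφ1·sinφ2-sinφ1·cosφ2·cosΔλ=0.15304937; θ=atan2(y, x)=78.2344° ≈ 78.2°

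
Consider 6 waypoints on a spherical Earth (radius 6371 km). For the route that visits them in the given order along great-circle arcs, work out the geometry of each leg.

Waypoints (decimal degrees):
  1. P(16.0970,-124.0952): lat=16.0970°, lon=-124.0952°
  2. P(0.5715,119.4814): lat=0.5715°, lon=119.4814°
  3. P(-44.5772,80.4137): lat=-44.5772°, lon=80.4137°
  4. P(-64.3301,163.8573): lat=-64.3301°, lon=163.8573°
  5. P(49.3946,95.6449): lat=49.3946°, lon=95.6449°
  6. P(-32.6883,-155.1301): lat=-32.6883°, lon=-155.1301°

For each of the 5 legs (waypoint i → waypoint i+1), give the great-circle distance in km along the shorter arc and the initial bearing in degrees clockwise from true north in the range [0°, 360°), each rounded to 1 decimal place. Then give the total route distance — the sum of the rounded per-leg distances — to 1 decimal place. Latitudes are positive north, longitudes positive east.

Leg 1: φ1=0.2809456, φ2=0.0099746, Δφ=-0.2709711, Δλ=4.2512137 rad; a=sin²(Δφ/2)+cosφ1·cosφ2·sin²(Δλ/2)=0.7123836460; c=2·atan2(√a, √(1-a))=2.009501147; dist=6371·c=12802.532 ≈ 12802.5 km; running total=12802.5 km
Leg 1 bearing: y=sinΔλ·cosφ2=-0.89548554, x=cosφ1·sinφ2-sinφ1·cosφ2·cosΔλ=0.13296009; θ=atan2(y, x)=-81.5545° <0 so +360° → 278.4455° ≈ 278.4°
Leg 2: φ1=0.0099746, φ2=-0.7780189, Δφ=-0.7879935, Δλ=-0.6818600 rad; a=sin²(Δφ/2)+cosφ1·cosφ2·sin²(Δλ/2)=0.2269965113; c=2·atan2(√a, √(1-a))=0.993205724; dist=6371·c=6327.714 ≈ 6327.7 km; running total=19130.2 km
Leg 2 bearing: y=sinΔλ·cosφ2=-0.44892209, x=cosφ1·sinφ2-sinφ1·cosφ2·cosΔλ=-0.70735093; θ=atan2(y, x)=-147.5986° <0 so +360° → 212.4014° ≈ 212.4°
Leg 3: φ1=-0.7780189, φ2=-1.1227721, Δφ=-0.3447531, Δλ=1.4563656 rad; a=sin²(Δφ/2)+cosφ1·cosφ2·sin²(Δλ/2)=0.1660848812; c=2·atan2(√a, √(1-a))=0.839506484; dist=6371·c=5348.496 ≈ 5348.5 km; running total=24478.7 km
Leg 3 bearing: y=sinΔλ·cosφ2=0.43035259, x=cosφ1·sinφ2-sinφ1·cosφ2·cosΔλ=-0.60728858; θ=atan2(y, x)=144.6769° ≈ 144.7°
Leg 4: φ1=-1.1227721, φ2=0.8620984, Δφ=1.9848705, Δλ=-1.1905310 rad; a=sin²(Δφ/2)+cosφ1·cosφ2·sin²(Δλ/2)=0.7898169157; c=2·atan2(√a, √(1-a))=2.189075591; dist=6371·c=13946.601 ≈ 13946.6 km; running total=38425.3 km
Leg 4 bearing: y=sinΔλ·cosφ2=-0.60435337, x=cosφ1·sinφ2-sinφ1·cosφ2·cosΔλ=0.54660921; θ=atan2(y, x)=-47.8721° <0 so +360° → 312.1279° ≈ 312.1°
Leg 5: φ1=0.8620984, φ2=-0.5705185, Δφ=-1.4326169, Δλ=-4.3768494 rad; a=sin²(Δφ/2)+cosφ1·cosφ2·sin²(Δλ/2)=0.7951964372; c=2·atan2(√a, √(1-a))=2.202341844; dist=6371·c=14031.120 ≈ 14031.1 km; running total=52456.4 km
Leg 5 bearing: y=sinΔλ·cosφ2=0.79468622, x=cosφ1·sinφ2-sinφ1·cosφ2·cosΔλ=-0.14110303; θ=atan2(y, x)=100.0684° ≈ 100.1°

Leg 1: dist=12802.5 km, bearing=278.4°
Leg 2: dist=6327.7 km, bearing=212.4°
Leg 3: dist=5348.5 km, bearing=144.7°
Leg 4: dist=13946.6 km, bearing=312.1°
Leg 5: dist=14031.1 km, bearing=100.1°
Total: 52456.4 km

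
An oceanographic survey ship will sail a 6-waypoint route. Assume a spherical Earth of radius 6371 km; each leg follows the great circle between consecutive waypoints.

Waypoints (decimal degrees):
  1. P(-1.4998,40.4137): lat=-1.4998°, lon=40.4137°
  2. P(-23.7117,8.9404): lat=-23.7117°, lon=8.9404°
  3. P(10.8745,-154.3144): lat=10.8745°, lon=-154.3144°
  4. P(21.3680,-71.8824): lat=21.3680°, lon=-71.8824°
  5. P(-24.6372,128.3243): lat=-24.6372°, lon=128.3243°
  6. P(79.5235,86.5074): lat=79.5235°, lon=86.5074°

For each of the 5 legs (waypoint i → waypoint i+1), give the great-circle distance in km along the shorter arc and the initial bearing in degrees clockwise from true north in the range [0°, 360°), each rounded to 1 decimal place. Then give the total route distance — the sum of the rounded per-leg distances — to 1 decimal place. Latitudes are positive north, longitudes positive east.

Leg 1: dist=4192.9 km, bearing=231.4°
Leg 2: dist=17739.3 km, bearing=234.0°
Leg 3: dist=8794.9 km, bearing=70.1°
Leg 4: dist=17917.2 km, bearing=256.1°
Leg 5: dist=11860.4 km, bearing=352.7°
Total: 60504.7 km

Leg 1: φ1=-0.0261764, φ2=-0.4138472, Δφ=-0.3876708, Δλ=-0.5493127 rad; a=sin²(Δφ/2)+cosφ1·cosφ2·sin²(Δλ/2)=0.1044293553; c=2·atan2(√a, √(1-a))=0.658123605; dist=6371·c=4192.905 ≈ 4192.9 km; running total=4192.9 km
Leg 1 bearing: y=sinΔλ·cosφ2=-0.47802565, x=cosφ1·sinφ2-sinφ1·cosφ2·cosΔλ=-0.38155856; θ=atan2(y, x)=-128.5968° <0 so +360° → 231.4032° ≈ 231.4°
Leg 2: φ1=-0.4138472, φ2=0.1897958, Δφ=0.6036431, Δλ=-2.8493338 rad; a=sin²(Δφ/2)+cosφ1·cosφ2·sin²(Δλ/2)=0.9684388791; c=2·atan2(√a, √(1-a))=2.784387611; dist=6371·c=17739.333 ≈ 17739.3 km; running total=21932.2 km
Leg 2 bearing: y=sinΔλ·cosφ2=-0.28294228, x=cosφ1·sinφ2-sinφ1·cosφ2·cosΔλ=-0.20543547; θ=atan2(y, x)=-125.9822° <0 so +360° → 234.0178° ≈ 234.0°
Leg 3: φ1=0.1897958, φ2=0.3729420, Δφ=0.1831461, Δλ=1.4387098 rad; a=sin²(Δφ/2)+cosφ1·cosφ2·sin²(Δλ/2)=0.4054070190; c=2·atan2(√a, √(1-a))=1.380463256; dist=6371·c=8794.931 ≈ 8794.9 km; running total=30727.1 km
Leg 3 bearing: y=sinΔλ·cosφ2=0.92314749, x=cosφ1·sinφ2-sinφ1·cosφ2·cosΔλ=0.33467504; θ=atan2(y, x)=70.0725° ≈ 70.1°
Leg 4: φ1=0.3729420, φ2=-0.4300003, Δφ=-0.8029422, Δλ=3.4942661 rad; a=sin²(Δφ/2)+cosφ1·cosφ2·sin²(Δλ/2)=0.9731369152; c=2·atan2(√a, √(1-a))=2.812307771; dist=6371·c=17917.213 ≈ 17917.2 km; running total=48644.3 km
Leg 4 bearing: y=sinΔλ·cosφ2=-0.31396395, x=cosφ1·sinφ2-sinφ1·cosφ2·cosΔλ=-0.07741108; θ=atan2(y, x)=-103.8506° <0 so +360° → 256.1494° ≈ 256.1°
Leg 5: φ1=-0.4300003, φ2=1.3879469, Δφ=1.8179472, Δλ=-0.7298426 rad; a=sin²(Δφ/2)+cosφ1·cosφ2·sin²(Δλ/2)=0.6433712030; c=2·atan2(√a, √(1-a))=1.861621042; dist=6371·c=11860.388 ≈ 11860.4 km; running total=60504.7 km
Leg 5 bearing: y=sinΔλ·cosφ2=-0.12123706, x=cosφ1·sinφ2-sinφ1·cosφ2·cosΔλ=0.95030541; θ=atan2(y, x)=-7.2703° <0 so +360° → 352.7297° ≈ 352.7°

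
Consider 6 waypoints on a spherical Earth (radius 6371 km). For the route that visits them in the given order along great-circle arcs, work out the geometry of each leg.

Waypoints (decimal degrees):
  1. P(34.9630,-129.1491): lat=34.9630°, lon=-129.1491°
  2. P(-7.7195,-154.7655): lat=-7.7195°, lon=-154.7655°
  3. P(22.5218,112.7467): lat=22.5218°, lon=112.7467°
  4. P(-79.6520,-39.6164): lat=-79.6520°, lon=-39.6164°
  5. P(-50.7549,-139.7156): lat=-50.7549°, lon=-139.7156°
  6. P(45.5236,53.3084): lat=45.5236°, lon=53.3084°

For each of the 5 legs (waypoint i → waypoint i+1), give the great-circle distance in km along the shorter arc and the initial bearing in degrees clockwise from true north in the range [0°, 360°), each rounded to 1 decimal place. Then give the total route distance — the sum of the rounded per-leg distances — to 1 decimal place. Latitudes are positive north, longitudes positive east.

Leg 1: φ1=0.6102195, φ2=-0.1347307, Δφ=-0.7449502, Δλ=-0.4470905 rad; a=sin²(Δφ/2)+cosφ1·cosφ2·sin²(Δλ/2)=0.1723500637; c=2·atan2(√a, √(1-a))=0.856216786; dist=6371·c=5454.957 ≈ 5455.0 km; running total=5455.0 km
Leg 1 bearing: y=sinΔλ·cosφ2=-0.42842577, x=cosφ1·sinφ2-sinφ1·cosφ2·cosΔλ=-0.62212012; θ=atan2(y, x)=-145.4466° <0 so +360° → 214.5534° ≈ 214.6°
Leg 2: φ1=-0.1347307, φ2=0.3930796, Δφ=0.5278103, Δλ=4.6689687 rad; a=sin²(Δφ/2)+cosφ1·cosφ2·sin²(Δλ/2)=0.5455917011; c=2·atan2(√a, √(1-a))=1.662106560; dist=6371·c=10589.281 ≈ 10589.3 km; running total=16044.3 km
Leg 2 bearing: y=sinΔλ·cosφ2=-0.92286323, x=cosφ1·sinφ2-sinφ1·cosφ2·cosΔλ=0.37417783; θ=atan2(y, x)=-67.9297° <0 so +360° → 292.0703° ≈ 292.1°
Leg 3: φ1=0.3930796, φ2=-1.3901897, Δφ=-1.7832692, Δλ=-2.6592378 rad; a=sin²(Δφ/2)+cosφ1·cosφ2·sin²(Δλ/2)=0.7619001912; c=2·atan2(√a, √(1-a))=2.122102565; dist=6371·c=13519.915 ≈ 13519.9 km; running total=29564.2 km
Leg 3 bearing: y=sinΔλ·cosφ2=-0.08332271, x=cosφ1·sinφ2-sinφ1·cosφ2·cosΔλ=-0.84775615; θ=atan2(y, x)=-174.3866° <0 so +360° → 185.6134° ≈ 185.6°
Leg 4: φ1=-1.3901897, φ2=-0.8858401, Δφ=0.5043495, Δλ=-1.7470606 rad; a=sin²(Δφ/2)+cosφ1·cosφ2·sin²(Δλ/2)=0.1290382931; c=2·atan2(√a, √(1-a))=0.734861811; dist=6371·c=4681.805 ≈ 4681.8 km; running total=34246.0 km
Leg 4 bearing: y=sinΔλ·cosφ2=-0.62283675, x=cosφ1·sinφ2-sinφ1·cosφ2·cosΔλ=-0.24824187; θ=atan2(y, x)=-111.7306° <0 so +360° → 248.2694° ≈ 248.3°
Leg 5: φ1=-0.8858401, φ2=0.7945367, Δφ=1.6803768, Δλ=3.3689043 rad; a=sin²(Δφ/2)+cosφ1·cosφ2·sin²(Δλ/2)=0.9922164038; c=2·atan2(√a, √(1-a))=2.964913563; dist=6371·c=18889.464 ≈ 18889.5 km; running total=53135.5 km
Leg 5 bearing: y=sinΔλ·cosφ2=-0.15789011, x=cosφ1·sinφ2-sinφ1·cosφ2·cosΔλ=-0.07721890; θ=atan2(y, x)=-116.0617° <0 so +360° → 243.9383° ≈ 243.9°

Leg 1: dist=5455.0 km, bearing=214.6°
Leg 2: dist=10589.3 km, bearing=292.1°
Leg 3: dist=13519.9 km, bearing=185.6°
Leg 4: dist=4681.8 km, bearing=248.3°
Leg 5: dist=18889.5 km, bearing=243.9°
Total: 53135.5 km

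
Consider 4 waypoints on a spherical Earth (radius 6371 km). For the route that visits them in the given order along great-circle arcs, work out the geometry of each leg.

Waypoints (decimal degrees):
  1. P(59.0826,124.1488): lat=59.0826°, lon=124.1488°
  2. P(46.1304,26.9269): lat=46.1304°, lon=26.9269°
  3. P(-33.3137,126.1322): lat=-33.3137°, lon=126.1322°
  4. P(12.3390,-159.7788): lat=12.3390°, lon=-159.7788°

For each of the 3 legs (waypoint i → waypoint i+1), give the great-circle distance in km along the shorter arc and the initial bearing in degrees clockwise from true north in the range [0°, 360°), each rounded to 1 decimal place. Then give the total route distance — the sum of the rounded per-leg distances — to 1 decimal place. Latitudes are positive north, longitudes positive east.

Leg 1: dist=6114.6 km, bearing=302.9°
Leg 2: dist=13259.8 km, bearing=109.0°
Leg 3: dist=9328.1 km, bearing=70.9°
Total: 28702.5 km

Leg 1: φ1=1.0311859, φ2=0.8051274, Δφ=-0.2260585, Δλ=-1.6968423 rad; a=sin²(Δφ/2)+cosφ1·cosφ2·sin²(Δλ/2)=0.2131401245; c=2·atan2(√a, √(1-a))=0.959756123; dist=6371·c=6114.606 ≈ 6114.6 km; running total=6114.6 km
Leg 1 bearing: y=sinΔλ·cosφ2=-0.68752151, x=cosφ1·sinφ2-sinφ1·cosφ2·cosΔλ=0.44515146; θ=atan2(y, x)=-57.0780° <0 so +360° → 302.9220° ≈ 302.9°
Leg 2: φ1=0.8051274, φ2=-0.5814338, Δφ=-1.3865611, Δλ=1.7314591 rad; a=sin²(Δφ/2)+cosφ1·cosφ2·sin²(Δλ/2)=0.7442957153; c=2·atan2(√a, √(1-a))=2.081270966; dist=6371·c=13259.777 ≈ 13259.8 km; running total=19374.4 km
Leg 2 bearing: y=sinΔλ·cosφ2=0.82491378, x=cosφ1·sinφ2-sinφ1·cosφ2·cosΔλ=-0.28424578; θ=atan2(y, x)=109.0127° ≈ 109.0°
Leg 3: φ1=-0.5814338, φ2=0.2153562, Δφ=0.7967899, Δλ=-4.9900883 rad; a=sin²(Δφ/2)+cosφ1·cosφ2·sin²(Δλ/2)=0.4467814596; c=2·atan2(√a, √(1-a))=1.464157246; dist=6371·c=9328.146 ≈ 9328.1 km; running total=28702.5 km
Leg 3 bearing: y=sinΔλ·cosφ2=0.93947402, x=cosφ1·sinφ2-sinφ1·cosφ2·cosΔλ=0.32566811; θ=atan2(y, x)=70.8812° ≈ 70.9°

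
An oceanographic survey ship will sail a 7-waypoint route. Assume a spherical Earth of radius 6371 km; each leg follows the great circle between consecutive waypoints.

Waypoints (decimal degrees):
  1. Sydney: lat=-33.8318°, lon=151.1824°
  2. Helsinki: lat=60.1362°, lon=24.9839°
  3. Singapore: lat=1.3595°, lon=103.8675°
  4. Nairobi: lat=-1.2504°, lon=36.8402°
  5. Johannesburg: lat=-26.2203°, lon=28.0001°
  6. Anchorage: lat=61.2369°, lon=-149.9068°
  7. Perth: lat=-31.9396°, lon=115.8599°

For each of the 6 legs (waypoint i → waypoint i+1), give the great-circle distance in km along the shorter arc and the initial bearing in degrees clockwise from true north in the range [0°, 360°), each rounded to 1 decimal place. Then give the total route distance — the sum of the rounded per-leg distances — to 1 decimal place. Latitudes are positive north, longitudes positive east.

Leg 1: dist=15194.2 km, bearing=324.2°
Leg 2: dist=9263.3 km, bearing=99.0°
Leg 3: dist=7458.1 km, bearing=268.1°
Leg 4: dist=2933.2 km, bearing=198.1°
Leg 5: dist=16118.2 km, bearing=358.2°
Leg 6: dist=13298.6 km, bearing=256.7°
Total: 64265.6 km

Leg 1: φ1=-0.5904763, φ2=1.0495747, Δφ=1.6400510, Δλ=-2.2025793 rad; a=sin²(Δφ/2)+cosφ1·cosφ2·sin²(Δλ/2)=0.8635536509; c=2·atan2(√a, √(1-a))=2.384895277; dist=6371·c=15194.168 ≈ 15194.2 km; running total=15194.2 km
Leg 1 bearing: y=sinΔλ·cosφ2=-0.40182546, x=cosφ1·sinφ2-sinφ1·cosφ2·cosΔλ=0.55664286; θ=atan2(y, x)=-35.8245° <0 so +360° → 324.1755° ≈ 324.2°
Leg 2: φ1=1.0495747, φ2=0.0237278, Δφ=-1.0258469, Δλ=1.3767785 rad; a=sin²(Δφ/2)+cosφ1·cosφ2·sin²(Δλ/2)=0.4417238723; c=2·atan2(√a, √(1-a))=1.453978563; dist=6371·c=9263.297 ≈ 9263.3 km; running total=24457.5 km
Leg 2 bearing: y=sinΔλ·cosφ2=0.98096131, x=cosφ1·sinφ2-sinφ1·cosφ2·cosΔλ=-0.15533989; θ=atan2(y, x)=98.9983° ≈ 99.0°
Leg 3: φ1=0.0237278, φ2=-0.0218236, Δφ=-0.0455513, Δλ=-1.1698471 rad; a=sin²(Δφ/2)+cosφ1·cosφ2·sin²(Δλ/2)=0.3052140121; c=2·atan2(√a, √(1-a))=1.170629520; dist=6371·c=7458.081 ≈ 7458.1 km; running total=31915.6 km
Leg 3 bearing: y=sinΔλ·cosφ2=-0.92047168, x=cosφ1·sinφ2-sinφ1·cosφ2·cosΔλ=-0.03107341; θ=atan2(y, x)=-91.9335° <0 so +360° → 268.0665° ≈ 268.1°
Leg 4: φ1=-0.0218236, φ2=-0.4576306, Δφ=-0.4358070, Δλ=-0.1542889 rad; a=sin²(Δφ/2)+cosφ1·cosφ2·sin²(Δλ/2)=0.0520621963; c=2·atan2(√a, √(1-a))=0.460398288; dist=6371·c=2933.197 ≈ 2933.2 km; running total=34848.8 km
Leg 4 bearing: y=sinΔλ·cosφ2=-0.13786432, x=cosφ1·sinφ2-sinφ1·cosφ2·cosΔλ=-0.42237463; θ=atan2(y, x)=-161.9232° <0 so +360° → 198.0768° ≈ 198.1°
Leg 5: φ1=-0.4576306, φ2=1.0687855, Δφ=1.5264161, Δλ=-3.1050612 rad; a=sin²(Δφ/2)+cosφ1·cosφ2·sin²(Δλ/2)=0.9093489082; c=2·atan2(√a, √(1-a))=2.529935940; dist=6371·c=16118.222 ≈ 16118.2 km; running total=50967.0 km
Leg 5 bearing: y=sinΔλ·cosφ2=-0.01757465, x=cosφ1·sinφ2-sinφ1·cosφ2·cosΔλ=0.57395559; θ=atan2(y, x)=-1.7539° <0 so +360° → 358.2461° ≈ 358.2°
Leg 6: φ1=1.0687855, φ2=-0.5574512, Δφ=-1.6262367, Δλ=4.6385040 rad; a=sin²(Δφ/2)+cosφ1·cosφ2·sin²(Δλ/2)=0.7469474705; c=2·atan2(√a, √(1-a))=2.087359817; dist=6371·c=13298.569 ≈ 13298.6 km; running total=64265.6 km
Leg 6 bearing: y=sinΔλ·cosφ2=-0.84629104, x=cosφ1·sinφ2-sinφ1·cosφ2·cosΔλ=-0.19964785; θ=atan2(y, x)=-103.2739° <0 so +360° → 256.7261° ≈ 256.7°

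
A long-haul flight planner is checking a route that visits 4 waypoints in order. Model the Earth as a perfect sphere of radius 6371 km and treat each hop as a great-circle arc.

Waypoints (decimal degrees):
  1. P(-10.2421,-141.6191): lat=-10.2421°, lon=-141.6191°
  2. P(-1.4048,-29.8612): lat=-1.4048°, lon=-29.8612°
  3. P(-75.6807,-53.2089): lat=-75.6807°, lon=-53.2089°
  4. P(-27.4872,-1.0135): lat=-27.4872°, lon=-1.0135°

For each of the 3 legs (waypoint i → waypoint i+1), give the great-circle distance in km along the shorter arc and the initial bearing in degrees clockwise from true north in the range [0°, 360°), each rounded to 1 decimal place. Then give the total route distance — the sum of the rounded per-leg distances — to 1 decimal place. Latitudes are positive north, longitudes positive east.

Leg 1: φ1=-0.1787584, φ2=-0.0245184, Δφ=0.1542400, Δλ=1.9505433 rad; a=sin²(Δφ/2)+cosφ1·cosφ2·sin²(Δλ/2)=0.6801549728; c=2·atan2(√a, √(1-a))=1.939396462; dist=6371·c=12355.895 ≈ 12355.9 km; running total=12355.9 km
Leg 1 bearing: y=sinΔλ·cosφ2=0.92847930, x=cosφ1·sinφ2-sinφ1·cosφ2·cosΔλ=-0.09001626; θ=atan2(y, x)=95.5375° ≈ 95.5°
Leg 2: φ1=-0.0245184, φ2=-1.3208774, Δφ=-1.2963590, Δλ=-0.4074942 rad; a=sin²(Δφ/2)+cosφ1·cosφ2·sin²(Δλ/2)=0.3746201824; c=2·atan2(√a, √(1-a))=1.317331444; dist=6371·c=8392.719 ≈ 8392.7 km; running total=20748.6 km
Leg 2 bearing: y=sinΔλ·cosφ2=-0.09801753, x=cosφ1·sinφ2-sinφ1·cosφ2·cosΔλ=-0.96307433; θ=atan2(y, x)=-174.1887° <0 so +360° → 185.8113° ≈ 185.8°
Leg 3: φ1=-1.3208774, φ2=-0.4797421, Δφ=0.8411353, Δλ=0.9109816 rad; a=sin²(Δφ/2)+cosφ1·cosφ2·sin²(Δλ/2)=0.2091497459; c=2·atan2(√a, √(1-a))=0.949978586; dist=6371·c=6052.314 ≈ 6052.3 km; running total=26800.9 km
Leg 3 bearing: y=sinΔλ·cosφ2=0.70091389, x=cosφ1·sinφ2-sinφ1·cosφ2·cosΔλ=0.41272780; θ=atan2(y, x)=59.5086° ≈ 59.5°

Leg 1: dist=12355.9 km, bearing=95.5°
Leg 2: dist=8392.7 km, bearing=185.8°
Leg 3: dist=6052.3 km, bearing=59.5°
Total: 26800.9 km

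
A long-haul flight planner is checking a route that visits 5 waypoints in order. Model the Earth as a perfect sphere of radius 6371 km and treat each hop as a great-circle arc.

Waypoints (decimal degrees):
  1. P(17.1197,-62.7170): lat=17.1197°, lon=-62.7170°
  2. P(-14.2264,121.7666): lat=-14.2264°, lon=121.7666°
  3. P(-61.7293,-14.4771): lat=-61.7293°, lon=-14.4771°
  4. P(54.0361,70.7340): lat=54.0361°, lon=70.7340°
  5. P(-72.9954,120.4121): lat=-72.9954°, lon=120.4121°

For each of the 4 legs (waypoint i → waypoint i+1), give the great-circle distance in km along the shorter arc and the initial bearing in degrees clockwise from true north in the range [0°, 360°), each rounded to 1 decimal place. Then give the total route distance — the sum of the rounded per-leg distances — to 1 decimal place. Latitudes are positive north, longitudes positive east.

Leg 1: φ1=0.2987951, φ2=-0.2482975, Δφ=-0.5470927, Δλ=3.2198462 rad; a=sin²(Δφ/2)+cosφ1·cosφ2·sin²(Δλ/2)=0.9979451519; c=2·atan2(√a, √(1-a))=3.050900711; dist=6371·c=19437.288 ≈ 19437.3 km; running total=19437.3 km
Leg 1 bearing: y=sinΔλ·cosφ2=-0.07577633, x=cosφ1·sinφ2-sinφ1·cosφ2·cosΔλ=0.04960294; θ=atan2(y, x)=-56.7914° <0 so +360° → 303.2086° ≈ 303.2°
Leg 2: φ1=-0.2482975, φ2=-1.0773795, Δφ=-0.8290820, Δλ=-2.3779012 rad; a=sin²(Δφ/2)+cosφ1·cosφ2·sin²(Δλ/2)=0.5575854805; c=2·atan2(√a, √(1-a))=1.686223431; dist=6371·c=10742.929 ≈ 10742.9 km; running total=30180.2 km
Leg 2 bearing: y=sinΔλ·cosφ2=-0.32756440, x=cosφ1·sinφ2-sinφ1·cosφ2·cosΔλ=-0.93778314; θ=atan2(y, x)=-160.7459° <0 so +360° → 199.2541° ≈ 199.3°
Leg 3: φ1=-1.0773795, φ2=0.9431079, Δφ=2.0204874, Δλ=1.4872143 rad; a=sin²(Δφ/2)+cosφ1·cosφ2·sin²(Δλ/2)=0.8448107140; c=2·atan2(√a, √(1-a))=2.331762483; dist=6371·c=14855.659 ≈ 14855.7 km; running total=45035.9 km
Leg 3 bearing: y=sinΔλ·cosφ2=0.58522526, x=cosφ1·sinφ2-sinφ1·cosφ2·cosΔλ=0.42653685; θ=atan2(y, x)=53.9139° ≈ 53.9°
Leg 4: φ1=0.9431079, φ2=-1.2740101, Δφ=-2.2171179, Δλ=0.8670464 rad; a=sin²(Δφ/2)+cosφ1·cosφ2·sin²(Δλ/2)=0.8314335123; c=2·atan2(√a, √(1-a))=2.295437776; dist=6371·c=14624.234 ≈ 14624.2 km; running total=59660.1 km
Leg 4 bearing: y=sinΔλ·cosφ2=0.22296888, x=cosφ1·sinφ2-sinφ1·cosφ2·cosΔλ=-0.71476723; θ=atan2(y, x)=162.6749° ≈ 162.7°

Leg 1: dist=19437.3 km, bearing=303.2°
Leg 2: dist=10742.9 km, bearing=199.3°
Leg 3: dist=14855.7 km, bearing=53.9°
Leg 4: dist=14624.2 km, bearing=162.7°
Total: 59660.1 km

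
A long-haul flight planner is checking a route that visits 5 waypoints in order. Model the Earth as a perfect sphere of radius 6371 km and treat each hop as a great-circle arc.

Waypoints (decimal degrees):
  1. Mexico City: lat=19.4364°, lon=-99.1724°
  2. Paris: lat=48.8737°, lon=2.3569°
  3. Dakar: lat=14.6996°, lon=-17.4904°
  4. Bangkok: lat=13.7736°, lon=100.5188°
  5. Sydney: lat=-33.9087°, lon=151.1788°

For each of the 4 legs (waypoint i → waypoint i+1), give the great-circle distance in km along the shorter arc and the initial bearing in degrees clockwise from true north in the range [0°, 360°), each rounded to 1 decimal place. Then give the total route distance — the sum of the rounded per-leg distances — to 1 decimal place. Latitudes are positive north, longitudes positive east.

Leg 1: φ1=0.3392292, φ2=0.8530070, Δφ=0.5137778, Δλ=1.7720206 rad; a=sin²(Δφ/2)+cosφ1·cosφ2·sin²(Δλ/2)=0.4366554625; c=2·atan2(√a, √(1-a))=1.443765885; dist=6371·c=9198.232 ≈ 9198.2 km; running total=9198.2 km
Leg 1 bearing: y=sinΔλ·cosφ2=0.64444999, x=cosφ1·sinφ2-sinφ1·cosφ2·cosΔλ=0.75407830; θ=atan2(y, x)=40.5178° ≈ 40.5°
Leg 2: φ1=0.8530070, φ2=0.2565564, Δφ=-0.5964506, Δλ=-0.3464007 rad; a=sin²(Δφ/2)+cosφ1·cosφ2·sin²(Δλ/2)=0.1052274050; c=2·atan2(√a, √(1-a))=0.660728787; dist=6371·c=4209.503 ≈ 4209.5 km; running total=13407.7 km
Leg 2 bearing: y=sinΔλ·cosφ2=-0.32840207, x=cosφ1·sinφ2-sinφ1·cosφ2·cosΔλ=-0.51843078; θ=atan2(y, x)=-147.6476° <0 so +360° → 212.3524° ≈ 212.4°
Leg 3: φ1=0.2565564, φ2=0.2403947, Δφ=-0.0161617, Δλ=2.0596491 rad; a=sin²(Δφ/2)+cosφ1·cosφ2·sin²(Δλ/2)=0.6903829516; c=2·atan2(√a, √(1-a))=1.961420780; dist=6371·c=12496.212 ≈ 12496.2 km; running total=25903.9 km
Leg 3 bearing: y=sinΔλ·cosφ2=0.85748440, x=cosφ1·sinφ2-sinφ1·cosφ2·cosΔλ=0.34603154; θ=atan2(y, x)=68.0238° ≈ 68.0°
Leg 4: φ1=0.2403947, φ2=-0.5918185, Δφ=-0.8322131, Δλ=0.8841838 rad; a=sin²(Δφ/2)+cosφ1·cosφ2·sin²(Δλ/2)=0.3109207633; c=2·atan2(√a, √(1-a))=1.182990087; dist=6371·c=7536.830 ≈ 7536.8 km; running total=33440.7 km
Leg 4 bearing: y=sinΔλ·cosφ2=0.64186420, x=cosφ1·sinφ2-sinφ1·cosφ2·cosΔλ=-0.66708809; θ=atan2(y, x)=136.1040° ≈ 136.1°

Leg 1: dist=9198.2 km, bearing=40.5°
Leg 2: dist=4209.5 km, bearing=212.4°
Leg 3: dist=12496.2 km, bearing=68.0°
Leg 4: dist=7536.8 km, bearing=136.1°
Total: 33440.7 km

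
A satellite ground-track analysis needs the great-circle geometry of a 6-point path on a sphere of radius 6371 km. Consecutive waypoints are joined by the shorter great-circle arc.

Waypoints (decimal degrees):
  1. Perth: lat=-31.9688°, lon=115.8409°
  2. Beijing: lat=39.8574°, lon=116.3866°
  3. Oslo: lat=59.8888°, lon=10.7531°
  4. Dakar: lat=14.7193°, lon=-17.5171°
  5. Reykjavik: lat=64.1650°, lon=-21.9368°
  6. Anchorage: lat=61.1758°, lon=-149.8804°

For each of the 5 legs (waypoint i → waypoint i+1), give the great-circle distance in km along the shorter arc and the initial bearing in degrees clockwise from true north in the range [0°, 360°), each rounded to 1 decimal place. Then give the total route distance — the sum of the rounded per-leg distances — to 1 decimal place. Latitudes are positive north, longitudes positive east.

Leg 1: dist=7986.9 km, bearing=0.4°
Leg 2: dist=7029.4 km, bearing=327.2°
Leg 3: dist=5523.5 km, bearing=216.9°
Leg 4: dist=5508.6 km, bearing=357.5°
Leg 5: dist=5420.7 km, bearing=329.6°
Total: 31469.1 km

Leg 1: φ1=-0.5579608, φ2=0.6956429, Δφ=1.2536037, Δλ=0.0095243 rad; a=sin²(Δφ/2)+cosφ1·cosφ2·sin²(Δλ/2)=0.3440645251; c=2·atan2(√a, √(1-a))=1.253634766; dist=6371·c=7986.907 ≈ 7986.9 km; running total=7986.9 km
Leg 1 bearing: y=sinΔλ·cosφ2=0.00731111, x=cosφ1·sinφ2-sinφ1·cosφ2·cosΔλ=0.95009634; θ=atan2(y, x)=0.4409° ≈ 0.4°
Leg 2: φ1=0.6956429, φ2=1.0452567, Δφ=0.3496139, Δλ=-1.8436524 rad; a=sin²(Δφ/2)+cosφ1·cosφ2·sin²(Δλ/2)=0.2746930497; c=2·atan2(√a, √(1-a))=1.103343432; dist=6371·c=7029.401 ≈ 7029.4 km; running total=15016.3 km
Leg 2 bearing: y=sinΔλ·cosφ2=-0.48312028, x=cosφ1·sinφ2-sinφ1·cosφ2·cosΔλ=0.75069428; θ=atan2(y, x)=-32.7639° <0 so +360° → 327.2361° ≈ 327.2°
Leg 3: φ1=1.0452567, φ2=0.2569002, Δφ=-0.7883565, Δλ=-0.4934081 rad; a=sin²(Δφ/2)+cosφ1·cosφ2·sin²(Δλ/2)=0.1764314308; c=2·atan2(√a, √(1-a))=0.866973098; dist=6371·c=5523.486 ≈ 5523.5 km; running total=20539.8 km
Leg 3 bearing: y=sinΔλ·cosφ2=-0.45808671, x=cosφ1·sinφ2-sinφ1·cosφ2·cosΔλ=-0.60940142; θ=atan2(y, x)=-143.0678° <0 so +360° → 216.9322° ≈ 216.9°
Leg 4: φ1=0.2569002, φ2=1.1198905, Δφ=0.8629903, Δλ=-0.0771383 rad; a=sin²(Δφ/2)+cosφ1·cosφ2·sin²(Δλ/2)=0.1755424719; c=2·atan2(√a, √(1-a))=0.864638701; dist=6371·c=5508.613 ≈ 5508.6 km; running total=26048.4 km
Leg 4 bearing: y=sinΔλ·cosφ2=-0.03358209, x=cosφ1·sinφ2-sinφ1·cosφ2·cosΔλ=0.76011939; θ=atan2(y, x)=-2.5297° <0 so +360° → 357.4703° ≈ 357.5°
Leg 5: φ1=1.1198905, φ2=1.0677191, Δφ=-0.0521714, Δλ=-2.2330371 rad; a=sin²(Δφ/2)+cosφ1·cosφ2·sin²(Δλ/2)=0.1703243270; c=2·atan2(√a, √(1-a))=0.850840654; dist=6371·c=5420.706 ≈ 5420.7 km; running total=31469.1 km
Leg 5 bearing: y=sinΔλ·cosφ2=-0.38021070, x=cosφ1·sinφ2-sinφ1·cosφ2·cosΔλ=0.64861053; θ=atan2(y, x)=-30.3785° <0 so +360° → 329.6215° ≈ 329.6°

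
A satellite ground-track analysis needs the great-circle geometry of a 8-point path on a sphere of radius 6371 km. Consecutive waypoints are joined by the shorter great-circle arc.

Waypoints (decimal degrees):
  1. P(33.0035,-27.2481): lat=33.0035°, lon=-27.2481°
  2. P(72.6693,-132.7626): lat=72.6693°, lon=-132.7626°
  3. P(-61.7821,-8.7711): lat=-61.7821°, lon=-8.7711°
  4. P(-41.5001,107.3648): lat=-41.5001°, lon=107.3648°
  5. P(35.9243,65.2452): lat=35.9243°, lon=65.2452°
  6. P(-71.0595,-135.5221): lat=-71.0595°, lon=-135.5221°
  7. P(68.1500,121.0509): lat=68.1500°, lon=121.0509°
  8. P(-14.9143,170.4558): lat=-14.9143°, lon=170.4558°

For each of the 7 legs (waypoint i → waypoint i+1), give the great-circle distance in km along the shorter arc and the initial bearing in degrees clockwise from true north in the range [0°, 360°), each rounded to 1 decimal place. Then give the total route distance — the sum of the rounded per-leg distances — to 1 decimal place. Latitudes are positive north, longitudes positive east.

Leg 1: φ1=0.5760197, φ2=1.2683186, Δφ=0.6922988, Δλ=-1.8415754 rad; a=sin²(Δφ/2)+cosφ1·cosφ2·sin²(Δλ/2)=0.2734300014; c=2·atan2(√a, √(1-a))=1.100511738; dist=6371·c=7011.360 ≈ 7011.4 km; running total=7011.4 km
Leg 1 bearing: y=sinΔλ·cosφ2=-0.28703226, x=cosφ1·sinφ2-sinφ1·cosφ2·cosΔλ=0.84396482; θ=atan2(y, x)=-18.7832° <0 so +360° → 341.2168° ≈ 341.2°
Leg 2: φ1=1.2683186, φ2=-1.0783011, Δφ=-2.3466196, Δλ=2.1640599 rad; a=sin²(Δφ/2)+cosφ1·cosφ2·sin²(Δλ/2)=0.9599483039; c=2·atan2(√a, √(1-a))=2.738613083; dist=6371·c=17447.704 ≈ 17447.7 km; running total=24459.1 km
Leg 2 bearing: y=sinΔλ·cosφ2=0.39202980, x=cosφ1·sinφ2-sinφ1·cosφ2·cosΔλ=-0.01014231; θ=atan2(y, x)=91.4820° ≈ 91.5°
Leg 3: φ1=-1.0783011, φ2=-0.7243134, Δφ=0.3539877, Δλ=2.0269538 rad; a=sin²(Δφ/2)+cosφ1·cosφ2·sin²(Δλ/2)=0.2860600798; c=2·atan2(√a, √(1-a))=1.128650592; dist=6371·c=7190.633 ≈ 7190.6 km; running total=31649.7 km
Leg 3 bearing: y=sinΔλ·cosφ2=0.67237527, x=cosφ1·sinφ2-sinφ1·cosφ2·cosΔλ=-0.60401187; θ=atan2(y, x)=131.9342° ≈ 131.9°
Leg 4: φ1=-0.7243134, φ2=0.6269973, Δφ=1.3513107, Δλ=-0.7351257 rad; a=sin²(Δφ/2)+cosφ1·cosφ2·sin²(Δλ/2)=0.4694513299; c=2·atan2(√a, √(1-a))=1.509660911; dist=6371·c=9618.0497 ≈ 9618.0 km; running total=41267.7 km
Leg 4 bearing: y=sinΔλ·cosφ2=-0.54311221, x=cosφ1·sinφ2-sinφ1·cosφ2·cosΔλ=0.83743432; θ=atan2(y, x)=-32.9651° <0 so +360° → 327.0349° ≈ 327.0°
Leg 5: φ1=0.6269973, φ2=-1.2402222, Δφ=-1.8672196, Δλ=-3.5040504 rad; a=sin²(Δφ/2)+cosφ1·cosφ2·sin²(Δλ/2)=0.9003593139; c=2·atan2(√a, √(1-a))=2.499290216; dist=6371·c=15922.978 ≈ 15923.0 km; running total=57190.7 km
Leg 5 bearing: y=sinΔλ·cosφ2=0.11508958, x=cosφ1·sinφ2-sinφ1·cosφ2·cosΔλ=-0.58788100; θ=atan2(y, x)=168.9233° ≈ 168.9°
Leg 6: φ1=-1.2402222, φ2=1.1894419, Δφ=2.4296641, Δλ=4.4780436 rad; a=sin²(Δφ/2)+cosφ1·cosφ2·sin²(Δλ/2)=0.9529792845; c=2·atan2(√a, √(1-a))=2.704434751; dist=6371·c=17229.954 ≈ 17230.0 km; running total=74420.7 km
Leg 6 bearing: y=sinΔλ·cosφ2=-0.36200505, x=cosφ1·sinφ2-sinφ1·cosφ2·cosΔλ=0.21952544; θ=atan2(y, x)=-58.7667° <0 so +360° → 301.2333° ≈ 301.2°
Leg 7: φ1=1.1894419, φ2=-0.2603036, Δφ=-1.4497455, Δλ=0.8622782 rad; a=sin²(Δφ/2)+cosφ1·cosφ2·sin²(Δλ/2)=0.5024317597; c=2·atan2(√a, √(1-a))=1.575659865; dist=6371·c=10038.529 ≈ 10038.5 km; running total=84459.2 km
Leg 7 bearing: y=sinΔλ·cosφ2=0.73374666, x=cosφ1·sinφ2-sinφ1·cosφ2·cosΔλ=-0.67940576; θ=atan2(y, x)=132.7979° ≈ 132.8°

Leg 1: dist=7011.4 km, bearing=341.2°
Leg 2: dist=17447.7 km, bearing=91.5°
Leg 3: dist=7190.6 km, bearing=131.9°
Leg 4: dist=9618.0 km, bearing=327.0°
Leg 5: dist=15923.0 km, bearing=168.9°
Leg 6: dist=17230.0 km, bearing=301.2°
Leg 7: dist=10038.5 km, bearing=132.8°
Total: 84459.2 km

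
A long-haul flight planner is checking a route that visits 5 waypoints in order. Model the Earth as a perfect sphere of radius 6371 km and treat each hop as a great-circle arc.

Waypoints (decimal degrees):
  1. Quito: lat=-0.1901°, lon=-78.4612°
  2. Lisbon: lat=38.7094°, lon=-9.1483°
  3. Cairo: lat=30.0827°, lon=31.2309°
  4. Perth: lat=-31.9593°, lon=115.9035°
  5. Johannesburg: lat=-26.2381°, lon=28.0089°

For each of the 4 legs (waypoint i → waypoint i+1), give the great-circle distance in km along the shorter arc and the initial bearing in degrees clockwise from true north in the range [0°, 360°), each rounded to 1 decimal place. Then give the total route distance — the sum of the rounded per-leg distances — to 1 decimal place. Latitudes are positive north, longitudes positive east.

Leg 1: dist=8242.0 km, bearing=49.4°
Leg 2: dist=3794.3 km, bearing=92.2°
Leg 3: dist=11271.9 km, bearing=120.5°
Leg 4: dist=8318.8 km, bearing=248.2°
Total: 31627.0 km

Leg 1: φ1=-0.0033179, φ2=0.6756065, Δφ=0.6789244, Δλ=1.2097383 rad; a=sin²(Δφ/2)+cosφ1·cosφ2·sin²(Δλ/2)=0.3632072564; c=2·atan2(√a, √(1-a))=1.293677553; dist=6371·c=8242.020 ≈ 8242.0 km; running total=8242.0 km
Leg 1 bearing: y=sinΔλ·cosφ2=0.73001508, x=cosφ1·sinφ2-sinφ1·cosφ2·cosΔλ=0.62628185; θ=atan2(y, x)=49.3736° ≈ 49.4°
Leg 2: φ1=0.6756065, φ2=0.5250422, Δφ=-0.1505643, Δλ=0.7047500 rad; a=sin²(Δφ/2)+cosφ1·cosφ2·sin²(Δλ/2)=0.0860843216; c=2·atan2(√a, √(1-a))=0.595565575; dist=6371·c=3794.348 ≈ 3794.3 km; running total=12036.3 km
Leg 2 bearing: y=sinΔλ·cosφ2=0.56058071, x=cosφ1·sinφ2-sinφ1·cosφ2·cosΔλ=-0.02108341; θ=atan2(y, x)=92.1539° ≈ 92.2°
Leg 3: φ1=0.5250422, φ2=-0.5577950, Δφ=-1.0828372, Δλ=1.4778157 rad; a=sin²(Δφ/2)+cosφ1·cosφ2·sin²(Δλ/2)=0.5985784275; c=2·atan2(√a, √(1-a))=1.769253330; dist=6371·c=11271.913 ≈ 11271.9 km; running total=23308.2 km
Leg 3 bearing: y=sinΔλ·cosφ2=0.84475947, x=cosφ1·sinφ2-sinφ1·cosφ2·cosΔλ=-0.49750439; θ=atan2(y, x)=120.4951° ≈ 120.5°
Leg 4: φ1=-0.5577950, φ2=-0.4579412, Δφ=0.0998538, Δλ=-1.5340502 rad; a=sin²(Δφ/2)+cosφ1·cosφ2·sin²(Δλ/2)=0.3690150136; c=2·atan2(√a, √(1-a))=1.305733426; dist=6371·c=8318.828 ≈ 8318.8 km; running total=31627.0 km
Leg 4 bearing: y=sinΔλ·cosφ2=-0.89635907, x=cosφ1·sinφ2-sinφ1·cosφ2·cosΔλ=-0.35764807; θ=atan2(y, x)=-111.7520° <0 so +360° → 248.2480° ≈ 248.2°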